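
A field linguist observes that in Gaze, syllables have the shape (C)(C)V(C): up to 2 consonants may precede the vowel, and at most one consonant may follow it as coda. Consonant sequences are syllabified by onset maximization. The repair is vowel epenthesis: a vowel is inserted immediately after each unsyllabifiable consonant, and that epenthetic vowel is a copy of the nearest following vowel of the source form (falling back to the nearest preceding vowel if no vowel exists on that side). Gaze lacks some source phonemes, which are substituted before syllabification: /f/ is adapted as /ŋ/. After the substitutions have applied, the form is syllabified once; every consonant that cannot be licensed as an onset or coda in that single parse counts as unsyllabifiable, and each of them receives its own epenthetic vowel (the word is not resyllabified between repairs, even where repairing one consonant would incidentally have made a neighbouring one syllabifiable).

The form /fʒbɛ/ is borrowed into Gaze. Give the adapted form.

ŋɛʒbɛ

Substitution: /f/ → /ŋ/, giving /ŋʒbɛ/.
Syllabifying with onset maximization leaves /ŋ/ stranded (at most one coda consonant is licensed; onsets may contain at most 2 consonants).
Each unlicensed consonant becomes the onset of a new syllable: /ŋ/ → /ŋɛ/.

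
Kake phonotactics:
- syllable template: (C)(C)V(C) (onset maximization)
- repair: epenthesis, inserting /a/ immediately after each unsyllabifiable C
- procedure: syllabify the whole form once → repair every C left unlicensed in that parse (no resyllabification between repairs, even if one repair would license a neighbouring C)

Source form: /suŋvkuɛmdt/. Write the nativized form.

Syllabifying with onset maximization leaves /d/, /t/ stranded (at most one coda consonant is licensed; onsets may contain at most 2 consonants).
Inserting the epenthetic vowel yields /d/ → /da/, /t/ → /ta/.

suŋvkuɛmdata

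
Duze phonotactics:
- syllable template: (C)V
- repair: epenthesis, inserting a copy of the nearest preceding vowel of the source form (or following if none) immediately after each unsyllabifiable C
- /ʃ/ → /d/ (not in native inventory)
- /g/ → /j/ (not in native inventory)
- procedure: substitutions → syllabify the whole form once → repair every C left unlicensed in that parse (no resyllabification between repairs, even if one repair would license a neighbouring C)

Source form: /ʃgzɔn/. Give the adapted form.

Substitution: /ʃ/ → /d/, /g/ → /j/, giving /djzɔn/.
The consonants /d/, /j/, /n/ cannot be parsed into a legal (C)V syllable (no codas are permitted; onsets are limited to one consonant).
Each unlicensed consonant becomes the onset of a new syllable: /d/ → /dɔ/, /j/ → /jɔ/, /n/ → /nɔ/.

dɔjɔzɔnɔ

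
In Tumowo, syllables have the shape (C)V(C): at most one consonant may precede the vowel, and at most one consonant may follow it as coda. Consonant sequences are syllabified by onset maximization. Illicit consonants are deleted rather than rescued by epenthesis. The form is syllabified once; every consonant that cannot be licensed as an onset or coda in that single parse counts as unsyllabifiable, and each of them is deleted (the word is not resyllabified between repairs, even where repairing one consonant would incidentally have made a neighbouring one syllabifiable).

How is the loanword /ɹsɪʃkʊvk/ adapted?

sɪʃkʊv

Syllabifying with onset maximization leaves /ɹ/, /k/ stranded (at most one coda consonant is licensed; onsets are limited to one consonant).
Deleting the stranded consonants removes /ɹ/, /k/.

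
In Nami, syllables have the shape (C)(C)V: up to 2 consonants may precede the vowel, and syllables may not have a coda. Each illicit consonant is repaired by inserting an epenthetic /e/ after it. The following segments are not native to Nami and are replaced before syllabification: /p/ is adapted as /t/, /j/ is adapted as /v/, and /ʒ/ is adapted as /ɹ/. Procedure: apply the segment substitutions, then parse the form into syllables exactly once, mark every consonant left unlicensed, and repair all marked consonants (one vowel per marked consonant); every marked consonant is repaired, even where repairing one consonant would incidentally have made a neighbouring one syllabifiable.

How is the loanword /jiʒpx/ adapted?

viɹetexe

Substitution: /j/ → /v/, /ʒ/ → /ɹ/, /p/ → /t/, giving /viɹtx/.
The consonants /ɹ/, /t/, /x/ cannot be parsed into a legal (C)(C)V syllable (no codas are permitted; onsets may contain at most 2 consonants).
Each unlicensed consonant becomes the onset of a new syllable: /ɹ/ → /ɹe/, /t/ → /te/, /x/ → /xe/.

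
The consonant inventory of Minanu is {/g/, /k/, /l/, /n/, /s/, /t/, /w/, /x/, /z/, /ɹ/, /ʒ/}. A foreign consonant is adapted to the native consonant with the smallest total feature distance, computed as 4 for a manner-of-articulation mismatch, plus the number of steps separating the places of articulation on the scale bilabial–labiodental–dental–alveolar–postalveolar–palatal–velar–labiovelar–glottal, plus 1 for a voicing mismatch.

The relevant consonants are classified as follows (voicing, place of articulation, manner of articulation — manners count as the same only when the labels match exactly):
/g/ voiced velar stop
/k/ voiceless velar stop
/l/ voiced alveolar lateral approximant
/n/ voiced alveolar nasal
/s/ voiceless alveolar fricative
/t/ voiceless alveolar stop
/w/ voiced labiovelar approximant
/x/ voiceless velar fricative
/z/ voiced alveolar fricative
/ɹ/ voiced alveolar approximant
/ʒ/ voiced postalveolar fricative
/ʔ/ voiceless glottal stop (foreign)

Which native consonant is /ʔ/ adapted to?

/k/ is closest: same manner (stop), place distance 2 (glottal→velar), same voicing; total 2. Next closest is /g/ at distance 3.

k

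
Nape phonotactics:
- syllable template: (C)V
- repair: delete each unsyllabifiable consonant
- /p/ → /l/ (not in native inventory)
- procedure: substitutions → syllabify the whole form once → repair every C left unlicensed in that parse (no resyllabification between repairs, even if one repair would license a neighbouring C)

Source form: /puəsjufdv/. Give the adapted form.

Substitution: /p/ → /l/, giving /luəsjufdv/.
Syllabifying with onset maximization leaves /s/, /f/, /d/, /v/ stranded (no codas are permitted; onsets are limited to one consonant).
Each unlicensed consonant is deleted: /s/, /f/, /d/, /v/.

luəju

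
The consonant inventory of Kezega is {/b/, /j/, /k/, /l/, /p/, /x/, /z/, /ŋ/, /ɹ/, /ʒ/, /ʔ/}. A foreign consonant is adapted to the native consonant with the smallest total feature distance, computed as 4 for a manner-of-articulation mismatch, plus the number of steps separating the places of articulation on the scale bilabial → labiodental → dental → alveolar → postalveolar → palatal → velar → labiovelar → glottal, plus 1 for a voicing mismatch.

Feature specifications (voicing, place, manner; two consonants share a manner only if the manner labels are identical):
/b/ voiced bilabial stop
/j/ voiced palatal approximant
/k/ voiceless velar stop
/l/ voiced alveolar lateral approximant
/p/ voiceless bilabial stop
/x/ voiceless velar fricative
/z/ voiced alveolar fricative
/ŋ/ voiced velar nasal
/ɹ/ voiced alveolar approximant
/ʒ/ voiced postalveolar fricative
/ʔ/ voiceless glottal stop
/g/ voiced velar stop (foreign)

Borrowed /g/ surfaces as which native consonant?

/k/ is closest: same manner (stop), place distance 0 (velar→velar), voicing differs (+1); total 1. Next closest is /ʔ/ at distance 3.

k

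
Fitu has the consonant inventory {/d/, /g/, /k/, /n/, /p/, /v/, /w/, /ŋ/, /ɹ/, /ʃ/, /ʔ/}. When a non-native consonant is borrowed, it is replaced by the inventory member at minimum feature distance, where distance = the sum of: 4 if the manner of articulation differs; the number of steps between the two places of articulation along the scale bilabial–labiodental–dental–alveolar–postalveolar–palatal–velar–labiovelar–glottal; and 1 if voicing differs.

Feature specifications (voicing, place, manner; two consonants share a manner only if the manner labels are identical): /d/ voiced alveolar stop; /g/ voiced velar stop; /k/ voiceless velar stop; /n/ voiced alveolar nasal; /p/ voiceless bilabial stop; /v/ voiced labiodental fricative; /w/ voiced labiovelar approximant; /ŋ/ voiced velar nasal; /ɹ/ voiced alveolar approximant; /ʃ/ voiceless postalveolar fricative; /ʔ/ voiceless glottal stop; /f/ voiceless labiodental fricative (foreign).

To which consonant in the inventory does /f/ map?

/v/ is closest: same manner (fricative), place distance 0 (labiodental→labiodental), voicing differs (+1); total 1. Next closest is /ʃ/ at distance 3.

v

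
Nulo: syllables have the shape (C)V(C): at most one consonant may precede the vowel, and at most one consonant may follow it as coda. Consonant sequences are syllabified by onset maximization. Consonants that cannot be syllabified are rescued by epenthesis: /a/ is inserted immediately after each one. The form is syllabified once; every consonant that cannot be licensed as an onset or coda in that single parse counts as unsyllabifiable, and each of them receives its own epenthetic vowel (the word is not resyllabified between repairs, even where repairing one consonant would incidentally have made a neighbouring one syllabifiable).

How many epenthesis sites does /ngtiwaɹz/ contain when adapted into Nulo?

The unsyllabifiable consonants are /n/, /g/, /z/; each receives one epenthetic vowel.

3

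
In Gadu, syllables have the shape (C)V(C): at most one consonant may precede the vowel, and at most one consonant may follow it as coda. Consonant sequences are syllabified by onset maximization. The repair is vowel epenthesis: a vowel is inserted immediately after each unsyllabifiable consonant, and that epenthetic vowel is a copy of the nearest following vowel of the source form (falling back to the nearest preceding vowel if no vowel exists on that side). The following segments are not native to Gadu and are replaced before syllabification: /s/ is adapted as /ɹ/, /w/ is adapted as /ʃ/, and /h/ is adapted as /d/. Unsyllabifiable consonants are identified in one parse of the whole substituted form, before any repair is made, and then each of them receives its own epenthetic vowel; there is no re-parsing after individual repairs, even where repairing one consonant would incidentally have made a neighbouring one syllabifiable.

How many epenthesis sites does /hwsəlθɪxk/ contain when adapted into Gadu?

After substitution the input is /dʃɹəlθɪxk/.
The unsyllabifiable consonants are /d/, /ʃ/, /k/; each receives one epenthetic vowel.

3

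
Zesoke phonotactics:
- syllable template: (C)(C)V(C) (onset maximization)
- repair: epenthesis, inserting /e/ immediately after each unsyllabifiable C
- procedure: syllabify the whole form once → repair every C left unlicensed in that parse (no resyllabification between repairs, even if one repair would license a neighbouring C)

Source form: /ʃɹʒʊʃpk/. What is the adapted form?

ʃeɹʒʊʃpeke

The consonants /ʃ/, /p/, /k/ cannot be parsed into a legal (C)(C)V(C) syllable (at most one coda consonant is licensed; onsets may contain at most 2 consonants).
Inserting the epenthetic vowel yields /ʃ/ → /ʃe/, /p/ → /pe/, /k/ → /ke/.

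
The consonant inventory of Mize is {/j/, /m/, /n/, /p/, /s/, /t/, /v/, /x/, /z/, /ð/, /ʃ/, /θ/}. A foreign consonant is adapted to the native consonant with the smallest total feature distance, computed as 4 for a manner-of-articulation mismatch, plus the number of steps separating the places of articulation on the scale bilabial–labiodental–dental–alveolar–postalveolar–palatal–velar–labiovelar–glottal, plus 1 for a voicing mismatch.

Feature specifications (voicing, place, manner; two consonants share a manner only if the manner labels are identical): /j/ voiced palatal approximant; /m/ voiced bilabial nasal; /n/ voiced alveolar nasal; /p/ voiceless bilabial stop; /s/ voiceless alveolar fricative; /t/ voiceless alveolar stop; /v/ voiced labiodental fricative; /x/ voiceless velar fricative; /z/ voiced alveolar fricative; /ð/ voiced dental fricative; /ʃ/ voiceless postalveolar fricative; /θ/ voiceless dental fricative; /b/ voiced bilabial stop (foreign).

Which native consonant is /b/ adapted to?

/p/ is closest: same manner (stop), place distance 0 (bilabial→bilabial), voicing differs (+1); total 1. Next closest is /m/ at distance 4.

p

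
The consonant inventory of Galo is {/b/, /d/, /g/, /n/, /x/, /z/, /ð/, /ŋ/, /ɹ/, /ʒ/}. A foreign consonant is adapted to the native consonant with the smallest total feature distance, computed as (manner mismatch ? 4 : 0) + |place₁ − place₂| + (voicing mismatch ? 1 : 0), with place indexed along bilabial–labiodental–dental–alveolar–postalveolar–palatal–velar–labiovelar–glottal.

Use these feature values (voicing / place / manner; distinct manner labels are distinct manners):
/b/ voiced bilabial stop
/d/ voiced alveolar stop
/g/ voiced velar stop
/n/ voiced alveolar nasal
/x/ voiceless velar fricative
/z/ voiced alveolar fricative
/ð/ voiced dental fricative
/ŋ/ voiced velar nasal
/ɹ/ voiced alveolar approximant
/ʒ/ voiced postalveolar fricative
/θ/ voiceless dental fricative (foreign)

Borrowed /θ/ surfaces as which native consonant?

/ð/ is closest: same manner (fricative), place distance 0 (dental→dental), voicing differs (+1); total 1. Next closest is /z/ at distance 2.

ð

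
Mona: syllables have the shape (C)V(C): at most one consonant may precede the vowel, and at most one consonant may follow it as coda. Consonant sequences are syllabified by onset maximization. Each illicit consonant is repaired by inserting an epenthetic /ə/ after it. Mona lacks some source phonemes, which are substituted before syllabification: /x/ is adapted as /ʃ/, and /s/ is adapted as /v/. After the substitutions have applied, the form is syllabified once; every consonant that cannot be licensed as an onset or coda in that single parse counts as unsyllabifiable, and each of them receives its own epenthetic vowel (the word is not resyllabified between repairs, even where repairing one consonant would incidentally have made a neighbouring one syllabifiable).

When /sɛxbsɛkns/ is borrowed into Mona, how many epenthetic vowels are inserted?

3

After substitution the input is /vɛʃbvɛknv/.
The unsyllabifiable consonants are /b/, /n/, /v/; each receives one epenthetic vowel.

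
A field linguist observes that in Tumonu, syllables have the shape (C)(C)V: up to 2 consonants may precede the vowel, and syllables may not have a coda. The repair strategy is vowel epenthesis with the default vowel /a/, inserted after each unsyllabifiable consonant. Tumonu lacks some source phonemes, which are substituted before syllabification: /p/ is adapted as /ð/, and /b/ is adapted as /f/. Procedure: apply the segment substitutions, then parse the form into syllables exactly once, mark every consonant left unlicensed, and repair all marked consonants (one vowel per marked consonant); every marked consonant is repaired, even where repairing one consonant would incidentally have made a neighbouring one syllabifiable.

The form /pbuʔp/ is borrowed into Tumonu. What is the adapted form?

Substitution: /p/ → /ð/, /b/ → /f/, giving /ðfuʔð/.
Under (C)(C)V, the unsyllabifiable consonants are /ʔ/, /ð/ (no codas are permitted; onsets may contain at most 2 consonants).
Each unlicensed consonant becomes the onset of a new syllable: /ʔ/ → /ʔa/, /ð/ → /ða/.

ðfuʔaða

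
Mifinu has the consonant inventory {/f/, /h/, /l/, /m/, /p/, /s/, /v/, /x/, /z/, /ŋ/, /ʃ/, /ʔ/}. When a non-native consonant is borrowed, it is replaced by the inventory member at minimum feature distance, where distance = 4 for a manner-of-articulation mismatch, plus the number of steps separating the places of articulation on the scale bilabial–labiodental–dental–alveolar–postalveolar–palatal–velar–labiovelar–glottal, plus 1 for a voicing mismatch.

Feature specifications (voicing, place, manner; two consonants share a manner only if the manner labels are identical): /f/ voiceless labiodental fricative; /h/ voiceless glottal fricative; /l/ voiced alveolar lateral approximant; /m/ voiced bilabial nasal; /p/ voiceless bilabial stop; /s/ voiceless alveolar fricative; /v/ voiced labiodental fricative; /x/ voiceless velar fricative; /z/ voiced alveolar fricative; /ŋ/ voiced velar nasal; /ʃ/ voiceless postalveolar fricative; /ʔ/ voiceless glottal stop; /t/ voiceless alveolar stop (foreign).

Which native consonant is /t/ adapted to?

/p/ is closest: same manner (stop), place distance 3 (alveolar→bilabial), same voicing; total 3. Next closest is /s/ at distance 4.

p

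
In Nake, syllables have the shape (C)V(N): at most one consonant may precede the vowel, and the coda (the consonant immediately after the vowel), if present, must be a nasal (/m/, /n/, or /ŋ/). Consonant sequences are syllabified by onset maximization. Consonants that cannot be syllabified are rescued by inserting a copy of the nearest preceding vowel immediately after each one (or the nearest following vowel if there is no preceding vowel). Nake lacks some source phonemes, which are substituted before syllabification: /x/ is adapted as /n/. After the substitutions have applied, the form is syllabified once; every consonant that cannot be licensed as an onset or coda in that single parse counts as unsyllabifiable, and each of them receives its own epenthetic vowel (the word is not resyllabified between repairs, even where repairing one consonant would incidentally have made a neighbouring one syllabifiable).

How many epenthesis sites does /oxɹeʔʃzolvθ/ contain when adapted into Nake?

5

After substitution the input is /onɹeʔʃzolvθ/.
The unsyllabifiable consonants are /ʔ/, /ʃ/, /l/, /v/, /θ/; each receives one epenthetic vowel.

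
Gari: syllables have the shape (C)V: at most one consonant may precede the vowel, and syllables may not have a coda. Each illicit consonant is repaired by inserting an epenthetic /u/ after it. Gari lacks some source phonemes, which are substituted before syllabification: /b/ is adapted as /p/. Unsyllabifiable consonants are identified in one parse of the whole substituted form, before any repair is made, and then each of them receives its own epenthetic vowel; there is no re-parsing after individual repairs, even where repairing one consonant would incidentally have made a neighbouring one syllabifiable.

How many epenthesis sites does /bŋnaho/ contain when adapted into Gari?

After substitution the input is /pŋnaho/.
The unsyllabifiable consonants are /p/, /ŋ/; each receives one epenthetic vowel.

2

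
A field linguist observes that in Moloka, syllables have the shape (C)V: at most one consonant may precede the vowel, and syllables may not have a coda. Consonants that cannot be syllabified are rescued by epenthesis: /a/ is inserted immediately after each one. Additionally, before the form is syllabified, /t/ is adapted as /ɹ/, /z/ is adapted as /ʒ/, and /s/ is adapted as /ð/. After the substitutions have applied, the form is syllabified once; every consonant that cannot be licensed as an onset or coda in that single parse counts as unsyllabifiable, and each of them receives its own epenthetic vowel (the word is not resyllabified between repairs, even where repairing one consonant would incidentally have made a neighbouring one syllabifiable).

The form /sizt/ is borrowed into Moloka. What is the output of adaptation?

ðiʒaɹa

Substitution: /s/ → /ð/, /z/ → /ʒ/, /t/ → /ɹ/, giving /ðiʒɹ/.
Under (C)V, the unsyllabifiable consonants are /ʒ/, /ɹ/ (no codas are permitted; onsets are limited to one consonant).
Inserting the epenthetic vowel yields /ʒ/ → /ʒa/, /ɹ/ → /ɹa/.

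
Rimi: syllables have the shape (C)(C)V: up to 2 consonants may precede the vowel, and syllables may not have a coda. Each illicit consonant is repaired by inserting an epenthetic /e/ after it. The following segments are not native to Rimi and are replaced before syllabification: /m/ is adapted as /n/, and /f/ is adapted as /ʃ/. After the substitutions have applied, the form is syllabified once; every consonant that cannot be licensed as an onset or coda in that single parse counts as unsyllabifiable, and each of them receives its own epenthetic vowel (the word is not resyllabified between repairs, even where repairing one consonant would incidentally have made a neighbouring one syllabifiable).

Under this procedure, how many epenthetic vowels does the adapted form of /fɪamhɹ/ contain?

After substitution the input is /ʃɪanhɹ/.
The unsyllabifiable consonants are /n/, /h/, /ɹ/; each receives one epenthetic vowel.

3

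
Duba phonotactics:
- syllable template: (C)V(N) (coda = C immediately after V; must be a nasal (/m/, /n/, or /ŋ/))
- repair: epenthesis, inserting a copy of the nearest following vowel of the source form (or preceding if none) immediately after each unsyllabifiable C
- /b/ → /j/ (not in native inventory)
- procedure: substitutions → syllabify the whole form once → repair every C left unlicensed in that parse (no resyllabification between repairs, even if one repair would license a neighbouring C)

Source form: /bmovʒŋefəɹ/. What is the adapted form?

Substitution: /b/ → /j/, giving /jmovʒŋefəɹ/.
Under (C)V(N), the unsyllabifiable consonants are /j/, /v/, /ʒ/, /ɹ/ (only a nasal (/m/, /n/, or /ŋ/) is licensed in coda position; onsets are limited to one consonant).
Epenthesis after each stranded consonant: /j/ → /jo/, /v/ → /ve/, /ʒ/ → /ʒe/, /ɹ/ → /ɹə/.

jomoveʒeŋefəɹə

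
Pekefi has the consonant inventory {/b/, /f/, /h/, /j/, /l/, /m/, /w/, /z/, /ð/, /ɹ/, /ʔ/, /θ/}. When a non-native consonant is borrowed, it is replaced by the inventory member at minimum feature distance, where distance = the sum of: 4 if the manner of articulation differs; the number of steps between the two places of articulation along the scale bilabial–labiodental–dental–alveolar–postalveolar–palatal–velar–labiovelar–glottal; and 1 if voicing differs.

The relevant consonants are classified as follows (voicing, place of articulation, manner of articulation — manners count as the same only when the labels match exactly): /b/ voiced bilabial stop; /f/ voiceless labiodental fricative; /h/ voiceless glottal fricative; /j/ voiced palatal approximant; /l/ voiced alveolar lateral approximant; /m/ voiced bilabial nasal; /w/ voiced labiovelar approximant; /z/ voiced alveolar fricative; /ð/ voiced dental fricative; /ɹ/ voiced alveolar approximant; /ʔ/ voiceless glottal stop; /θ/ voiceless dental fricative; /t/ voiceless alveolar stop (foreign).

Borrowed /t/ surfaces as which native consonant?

b

/b/ is closest: same manner (stop), place distance 3 (alveolar→bilabial), voicing differs (+1); total 4. Next closest is /l/ at distance 5.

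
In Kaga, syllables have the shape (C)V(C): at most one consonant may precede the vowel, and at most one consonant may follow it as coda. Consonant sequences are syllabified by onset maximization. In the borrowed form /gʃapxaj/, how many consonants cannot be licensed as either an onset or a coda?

Under (C)V(C), the unsyllabifiable consonants are /g/ (at most one coda consonant is licensed; onsets are limited to one consonant).

1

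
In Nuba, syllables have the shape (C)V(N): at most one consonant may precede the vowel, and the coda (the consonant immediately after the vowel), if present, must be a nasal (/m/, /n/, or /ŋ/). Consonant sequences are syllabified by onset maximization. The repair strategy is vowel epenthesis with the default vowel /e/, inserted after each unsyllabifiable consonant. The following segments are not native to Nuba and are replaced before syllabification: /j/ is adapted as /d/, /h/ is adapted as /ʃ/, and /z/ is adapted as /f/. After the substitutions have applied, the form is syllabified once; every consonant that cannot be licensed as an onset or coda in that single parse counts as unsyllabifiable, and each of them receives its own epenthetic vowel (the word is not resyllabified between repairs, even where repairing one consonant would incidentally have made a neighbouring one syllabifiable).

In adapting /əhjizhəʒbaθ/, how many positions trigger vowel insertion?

4

After substitution the input is /əʃdifʃəʒbaθ/.
The unsyllabifiable consonants are /ʃ/, /f/, /ʒ/, /θ/; each receives one epenthetic vowel.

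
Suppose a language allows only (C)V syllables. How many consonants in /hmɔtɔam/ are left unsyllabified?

Syllabifying with onset maximization leaves /h/, /m/ stranded (no codas are permitted; onsets are limited to one consonant).

2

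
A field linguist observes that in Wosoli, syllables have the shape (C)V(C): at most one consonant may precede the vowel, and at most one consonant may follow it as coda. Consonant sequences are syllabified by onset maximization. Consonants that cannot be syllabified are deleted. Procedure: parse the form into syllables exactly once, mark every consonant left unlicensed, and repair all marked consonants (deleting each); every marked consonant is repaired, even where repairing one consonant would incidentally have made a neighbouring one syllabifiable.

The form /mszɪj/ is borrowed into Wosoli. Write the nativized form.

The consonants /m/, /s/ cannot be parsed into a legal (C)V(C) syllable (at most one coda consonant is licensed; onsets are limited to one consonant).
Each unlicensed consonant is deleted: /m/, /s/.

zɪj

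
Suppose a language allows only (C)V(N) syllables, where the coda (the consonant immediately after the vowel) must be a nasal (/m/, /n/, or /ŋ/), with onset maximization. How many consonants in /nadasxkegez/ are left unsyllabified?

Under (C)V(N), the unsyllabifiable consonants are /s/, /x/, /z/ (only a nasal (/m/, /n/, or /ŋ/) is licensed in coda position; onsets are limited to one consonant).

3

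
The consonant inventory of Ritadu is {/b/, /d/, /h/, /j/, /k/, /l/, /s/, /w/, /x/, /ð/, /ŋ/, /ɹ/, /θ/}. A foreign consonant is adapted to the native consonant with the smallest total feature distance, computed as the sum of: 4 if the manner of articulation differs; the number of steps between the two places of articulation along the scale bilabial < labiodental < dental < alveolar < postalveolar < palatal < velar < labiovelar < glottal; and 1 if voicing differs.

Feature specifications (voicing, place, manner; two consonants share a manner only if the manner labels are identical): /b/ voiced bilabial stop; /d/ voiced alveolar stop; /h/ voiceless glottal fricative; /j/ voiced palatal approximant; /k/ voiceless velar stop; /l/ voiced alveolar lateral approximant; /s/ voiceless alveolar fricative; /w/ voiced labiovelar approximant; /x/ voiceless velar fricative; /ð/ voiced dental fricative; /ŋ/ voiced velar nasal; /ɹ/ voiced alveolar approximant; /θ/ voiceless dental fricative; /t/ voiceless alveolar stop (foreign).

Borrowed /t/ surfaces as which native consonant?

d

/d/ is closest: same manner (stop), place distance 0 (alveolar→alveolar), voicing differs (+1); total 1. Next closest is /k/ at distance 3.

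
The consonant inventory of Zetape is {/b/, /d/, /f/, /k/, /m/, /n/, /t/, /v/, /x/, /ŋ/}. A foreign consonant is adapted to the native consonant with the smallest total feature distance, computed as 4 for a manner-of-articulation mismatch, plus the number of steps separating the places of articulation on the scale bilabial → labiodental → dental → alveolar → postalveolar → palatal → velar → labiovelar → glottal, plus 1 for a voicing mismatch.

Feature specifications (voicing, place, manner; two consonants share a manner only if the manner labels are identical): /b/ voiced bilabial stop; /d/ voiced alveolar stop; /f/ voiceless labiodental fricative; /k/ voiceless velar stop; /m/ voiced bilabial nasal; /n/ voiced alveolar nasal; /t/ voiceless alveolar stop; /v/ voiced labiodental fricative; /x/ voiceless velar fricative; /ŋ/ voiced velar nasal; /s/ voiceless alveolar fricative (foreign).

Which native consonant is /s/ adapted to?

f

/f/ is closest: same manner (fricative), place distance 2 (alveolar→labiodental), same voicing; total 2. Next closest is /v/ at distance 3.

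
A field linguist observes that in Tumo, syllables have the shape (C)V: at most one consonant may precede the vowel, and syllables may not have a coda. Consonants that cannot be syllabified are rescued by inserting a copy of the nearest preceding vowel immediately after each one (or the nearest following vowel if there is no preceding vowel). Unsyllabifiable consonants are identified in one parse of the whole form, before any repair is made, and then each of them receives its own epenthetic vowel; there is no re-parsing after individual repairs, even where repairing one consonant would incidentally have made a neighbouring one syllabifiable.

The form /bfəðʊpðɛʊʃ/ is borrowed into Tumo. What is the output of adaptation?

Under (C)V, the unsyllabifiable consonants are /b/, /p/, /ʃ/ (no codas are permitted; onsets are limited to one consonant).
Inserting the epenthetic vowel yields /b/ → /bə/, /p/ → /pʊ/, /ʃ/ → /ʃʊ/.

bəfəðʊpʊðɛʊʃʊ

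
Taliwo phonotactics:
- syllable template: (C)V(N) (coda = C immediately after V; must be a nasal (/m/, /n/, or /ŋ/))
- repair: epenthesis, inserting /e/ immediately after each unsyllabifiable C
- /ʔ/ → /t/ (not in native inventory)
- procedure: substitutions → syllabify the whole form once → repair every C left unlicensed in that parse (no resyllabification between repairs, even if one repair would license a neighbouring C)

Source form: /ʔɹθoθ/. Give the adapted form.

teɹeθoθe

Substitution: /ʔ/ → /t/, giving /tɹθoθ/.
Syllabifying with onset maximization leaves /t/, /ɹ/, /θ/ stranded (only a nasal (/m/, /n/, or /ŋ/) is licensed in coda position; onsets are limited to one consonant).
Inserting the epenthetic vowel yields /t/ → /te/, /ɹ/ → /ɹe/, /θ/ → /θe/.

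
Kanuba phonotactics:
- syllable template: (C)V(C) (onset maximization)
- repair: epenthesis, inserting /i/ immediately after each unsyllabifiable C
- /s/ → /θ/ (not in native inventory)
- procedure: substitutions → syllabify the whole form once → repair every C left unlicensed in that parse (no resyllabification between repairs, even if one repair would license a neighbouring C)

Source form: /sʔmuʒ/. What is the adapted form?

θiʔimuʒ

Substitution: /s/ → /θ/, giving /θʔmuʒ/.
Syllabifying with onset maximization leaves /θ/, /ʔ/ stranded (at most one coda consonant is licensed; onsets are limited to one consonant).
Inserting the epenthetic vowel yields /θ/ → /θi/, /ʔ/ → /ʔi/.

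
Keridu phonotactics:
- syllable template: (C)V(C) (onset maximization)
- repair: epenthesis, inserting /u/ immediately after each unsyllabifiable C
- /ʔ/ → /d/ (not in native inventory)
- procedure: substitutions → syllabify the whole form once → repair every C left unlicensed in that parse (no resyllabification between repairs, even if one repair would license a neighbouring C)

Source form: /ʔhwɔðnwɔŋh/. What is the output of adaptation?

Substitution: /ʔ/ → /d/, giving /dhwɔðnwɔŋh/.
The consonants /d/, /h/, /n/, /h/ cannot be parsed into a legal (C)V(C) syllable (at most one coda consonant is licensed; onsets are limited to one consonant).
Inserting the epenthetic vowel yields /d/ → /du/, /h/ → /hu/, /n/ → /nu/, /h/ → /hu/.

duhuwɔðnuwɔŋhu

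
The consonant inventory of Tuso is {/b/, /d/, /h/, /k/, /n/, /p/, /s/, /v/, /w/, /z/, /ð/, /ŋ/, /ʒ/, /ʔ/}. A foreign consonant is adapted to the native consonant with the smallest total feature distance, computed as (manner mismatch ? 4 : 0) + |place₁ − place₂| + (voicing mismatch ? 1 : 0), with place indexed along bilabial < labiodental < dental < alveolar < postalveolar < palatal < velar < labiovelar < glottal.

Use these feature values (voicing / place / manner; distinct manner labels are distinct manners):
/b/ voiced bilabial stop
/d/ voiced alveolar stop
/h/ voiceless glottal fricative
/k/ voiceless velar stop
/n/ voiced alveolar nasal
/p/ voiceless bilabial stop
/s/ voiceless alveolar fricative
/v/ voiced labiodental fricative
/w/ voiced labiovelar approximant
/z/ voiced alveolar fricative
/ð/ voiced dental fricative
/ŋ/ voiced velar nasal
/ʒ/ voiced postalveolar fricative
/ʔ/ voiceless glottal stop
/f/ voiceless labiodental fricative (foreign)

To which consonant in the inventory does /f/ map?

v

/v/ is closest: same manner (fricative), place distance 0 (labiodental→labiodental), voicing differs (+1); total 1. Next closest is /s/ at distance 2.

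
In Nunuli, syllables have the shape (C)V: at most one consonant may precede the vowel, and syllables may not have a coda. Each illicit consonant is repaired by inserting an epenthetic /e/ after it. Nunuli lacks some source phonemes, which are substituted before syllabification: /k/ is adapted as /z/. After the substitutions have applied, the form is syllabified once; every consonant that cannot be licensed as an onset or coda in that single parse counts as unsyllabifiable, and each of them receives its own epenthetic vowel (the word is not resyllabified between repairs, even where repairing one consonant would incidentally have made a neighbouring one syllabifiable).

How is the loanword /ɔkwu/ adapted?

ɔzewu

Substitution: /k/ → /z/, giving /ɔzwu/.
Under (C)V, the unsyllabifiable consonants are /z/ (no codas are permitted; onsets are limited to one consonant).
Epenthesis after each stranded consonant: /z/ → /ze/.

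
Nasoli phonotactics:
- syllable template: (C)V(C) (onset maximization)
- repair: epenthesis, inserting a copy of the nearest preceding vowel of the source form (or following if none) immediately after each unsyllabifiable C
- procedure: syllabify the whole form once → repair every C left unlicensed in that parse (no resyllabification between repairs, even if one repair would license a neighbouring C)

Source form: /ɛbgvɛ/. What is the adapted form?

ɛbgɛvɛ

Syllabifying with onset maximization leaves /g/ stranded (at most one coda consonant is licensed; onsets are limited to one consonant).
Inserting the epenthetic vowel yields /g/ → /gɛ/.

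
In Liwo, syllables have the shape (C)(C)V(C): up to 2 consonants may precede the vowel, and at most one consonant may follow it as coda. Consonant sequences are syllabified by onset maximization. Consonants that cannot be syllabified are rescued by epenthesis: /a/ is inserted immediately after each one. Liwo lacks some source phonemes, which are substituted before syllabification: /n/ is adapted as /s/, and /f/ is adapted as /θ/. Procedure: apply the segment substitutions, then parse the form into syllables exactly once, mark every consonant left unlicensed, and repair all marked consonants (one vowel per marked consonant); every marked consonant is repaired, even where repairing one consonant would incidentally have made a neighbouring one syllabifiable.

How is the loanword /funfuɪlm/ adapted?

Substitution: /f/ → /θ/, /n/ → /s/, giving /θusθuɪlm/.
Syllabifying with onset maximization leaves /m/ stranded (at most one coda consonant is licensed; onsets may contain at most 2 consonants).
Inserting the epenthetic vowel yields /m/ → /ma/.

θusθuɪlma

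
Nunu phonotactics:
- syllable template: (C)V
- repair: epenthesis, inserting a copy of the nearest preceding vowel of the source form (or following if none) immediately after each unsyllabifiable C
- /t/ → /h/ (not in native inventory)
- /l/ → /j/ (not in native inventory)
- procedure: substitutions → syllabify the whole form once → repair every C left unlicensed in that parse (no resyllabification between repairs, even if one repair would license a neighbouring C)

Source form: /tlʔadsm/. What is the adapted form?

hajaʔadasama

Substitution: /t/ → /h/, /l/ → /j/, giving /hjʔadsm/.
Syllabifying with onset maximization leaves /h/, /j/, /d/, /s/, /m/ stranded (no codas are permitted; onsets are limited to one consonant).
Epenthesis after each stranded consonant: /h/ → /ha/, /j/ → /ja/, /d/ → /da/, /s/ → /sa/, /m/ → /ma/.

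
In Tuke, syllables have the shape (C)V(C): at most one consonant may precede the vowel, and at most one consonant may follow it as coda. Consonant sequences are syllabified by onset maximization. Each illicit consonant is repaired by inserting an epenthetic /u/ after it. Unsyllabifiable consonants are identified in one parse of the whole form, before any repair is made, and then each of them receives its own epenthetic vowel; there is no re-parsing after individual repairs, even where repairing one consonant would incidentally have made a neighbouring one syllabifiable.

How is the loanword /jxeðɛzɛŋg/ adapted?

juxeðɛzɛŋgu

Syllabifying with onset maximization leaves /j/, /g/ stranded (at most one coda consonant is licensed; onsets are limited to one consonant).
Epenthesis after each stranded consonant: /j/ → /ju/, /g/ → /gu/.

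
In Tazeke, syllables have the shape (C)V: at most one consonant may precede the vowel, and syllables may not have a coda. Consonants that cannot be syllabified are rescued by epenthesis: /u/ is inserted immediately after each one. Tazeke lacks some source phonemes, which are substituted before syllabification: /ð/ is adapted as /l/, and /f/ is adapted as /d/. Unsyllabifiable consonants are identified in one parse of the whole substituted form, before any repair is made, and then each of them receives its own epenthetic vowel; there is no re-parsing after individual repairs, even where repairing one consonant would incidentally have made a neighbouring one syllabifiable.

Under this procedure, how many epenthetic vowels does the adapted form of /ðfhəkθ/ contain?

After substitution the input is /ldhəkθ/.
The unsyllabifiable consonants are /l/, /d/, /k/, /θ/; each receives one epenthetic vowel.

4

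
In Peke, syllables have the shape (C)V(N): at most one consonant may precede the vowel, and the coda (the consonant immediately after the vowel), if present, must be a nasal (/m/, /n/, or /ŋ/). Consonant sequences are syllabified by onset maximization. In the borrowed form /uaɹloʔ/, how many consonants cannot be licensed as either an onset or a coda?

2

Syllabifying with onset maximization leaves /ɹ/, /ʔ/ stranded (only a nasal (/m/, /n/, or /ŋ/) is licensed in coda position; onsets are limited to one consonant).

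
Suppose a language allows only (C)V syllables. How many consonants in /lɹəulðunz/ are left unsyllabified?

Syllabifying with onset maximization leaves /l/, /l/, /n/, /z/ stranded (no codas are permitted; onsets are limited to one consonant).

4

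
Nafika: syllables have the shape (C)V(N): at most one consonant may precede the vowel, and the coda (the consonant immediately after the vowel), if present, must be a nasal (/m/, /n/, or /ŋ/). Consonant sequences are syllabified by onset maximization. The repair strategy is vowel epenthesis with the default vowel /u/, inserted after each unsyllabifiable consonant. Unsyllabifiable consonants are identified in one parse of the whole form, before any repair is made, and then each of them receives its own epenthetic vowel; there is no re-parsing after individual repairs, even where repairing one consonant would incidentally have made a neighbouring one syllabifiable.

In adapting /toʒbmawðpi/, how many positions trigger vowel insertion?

The unsyllabifiable consonants are /ʒ/, /b/, /w/, /ð/; each receives one epenthetic vowel.

4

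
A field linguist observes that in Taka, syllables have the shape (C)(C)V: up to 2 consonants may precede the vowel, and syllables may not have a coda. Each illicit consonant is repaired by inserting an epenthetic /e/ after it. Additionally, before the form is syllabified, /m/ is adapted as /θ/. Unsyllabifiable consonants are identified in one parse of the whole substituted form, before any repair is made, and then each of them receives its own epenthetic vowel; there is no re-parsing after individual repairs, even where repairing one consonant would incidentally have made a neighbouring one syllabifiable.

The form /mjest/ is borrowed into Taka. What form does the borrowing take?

Substitution: /m/ → /θ/, giving /θjest/.
The consonants /s/, /t/ cannot be parsed into a legal (C)(C)V syllable (no codas are permitted; onsets may contain at most 2 consonants).
Each unlicensed consonant becomes the onset of a new syllable: /s/ → /se/, /t/ → /te/.

θjesete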